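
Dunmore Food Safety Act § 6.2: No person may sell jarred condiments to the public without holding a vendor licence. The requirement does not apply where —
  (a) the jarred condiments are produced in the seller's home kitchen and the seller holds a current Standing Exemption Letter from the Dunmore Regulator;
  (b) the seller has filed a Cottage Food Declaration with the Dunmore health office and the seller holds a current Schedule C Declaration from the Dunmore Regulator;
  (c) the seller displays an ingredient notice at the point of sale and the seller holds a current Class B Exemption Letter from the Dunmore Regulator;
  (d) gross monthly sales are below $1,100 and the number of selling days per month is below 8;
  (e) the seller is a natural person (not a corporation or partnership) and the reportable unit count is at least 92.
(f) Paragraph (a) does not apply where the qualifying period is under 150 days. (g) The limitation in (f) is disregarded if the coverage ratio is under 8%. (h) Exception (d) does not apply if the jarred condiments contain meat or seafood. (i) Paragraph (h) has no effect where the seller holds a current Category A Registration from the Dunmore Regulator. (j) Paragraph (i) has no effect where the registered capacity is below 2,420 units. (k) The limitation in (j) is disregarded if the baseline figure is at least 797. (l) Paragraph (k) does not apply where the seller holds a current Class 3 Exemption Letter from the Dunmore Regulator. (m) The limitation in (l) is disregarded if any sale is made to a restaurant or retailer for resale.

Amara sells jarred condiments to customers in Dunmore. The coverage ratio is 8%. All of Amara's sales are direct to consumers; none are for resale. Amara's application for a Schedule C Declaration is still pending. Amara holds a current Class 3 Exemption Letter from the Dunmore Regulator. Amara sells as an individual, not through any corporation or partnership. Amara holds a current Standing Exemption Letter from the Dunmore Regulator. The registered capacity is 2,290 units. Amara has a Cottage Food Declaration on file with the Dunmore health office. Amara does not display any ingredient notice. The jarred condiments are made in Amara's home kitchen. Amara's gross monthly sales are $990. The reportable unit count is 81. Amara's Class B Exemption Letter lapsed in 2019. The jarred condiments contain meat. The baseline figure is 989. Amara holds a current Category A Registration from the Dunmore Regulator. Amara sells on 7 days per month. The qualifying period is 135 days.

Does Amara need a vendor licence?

Yes — Amara must hold a vendor licence.

Exception (a)'s conditions are all satisfied: the jarred condiments are home-kitchen produced; a current Standing Exemption Letter is held. But applying paragraphs (f)–(g): (f) operates against (a): the qualifying period is 135 days, under the 150 days limit. (g) is not engaged (the coverage ratio is 8%, not under 8%), so (f) stands. Exception (a) does not apply.
Exception (b) fails — no current Schedule C Declaration is held.
Exception (c) requires that the seller displays an ingredient notice at the point of sale; but no ingredient notice is displayed, so (c) is unavailable.
Exception (d)'s conditions are all satisfied: gross monthly sales are $990, below the $1,100 limit; the number of selling days per month is 7, below the 8 limit. But: (h) operates against (d): the jarred condiments contain meat. (i) would limit (h) — a current Category A Registration is held — but (j) sets (i) aside: (j) operates against (i): the registered capacity is 2,290 units, below the 2,420 units limit. (k) is triggered (the baseline figure is 989, meeting the 797 threshold), but is set aside by (l): (l) operates against (k): a current Class 3 Exemption Letter is held. (m), which would lift (l), is inapplicable — no sales are for resale. Exception (d) does not apply.
Exception (e) requires that the reportable unit count is at least 92; but the reportable unit count is 81, short of 92, so (e) is unavailable.
Every exception is unavailable, so the rule governs.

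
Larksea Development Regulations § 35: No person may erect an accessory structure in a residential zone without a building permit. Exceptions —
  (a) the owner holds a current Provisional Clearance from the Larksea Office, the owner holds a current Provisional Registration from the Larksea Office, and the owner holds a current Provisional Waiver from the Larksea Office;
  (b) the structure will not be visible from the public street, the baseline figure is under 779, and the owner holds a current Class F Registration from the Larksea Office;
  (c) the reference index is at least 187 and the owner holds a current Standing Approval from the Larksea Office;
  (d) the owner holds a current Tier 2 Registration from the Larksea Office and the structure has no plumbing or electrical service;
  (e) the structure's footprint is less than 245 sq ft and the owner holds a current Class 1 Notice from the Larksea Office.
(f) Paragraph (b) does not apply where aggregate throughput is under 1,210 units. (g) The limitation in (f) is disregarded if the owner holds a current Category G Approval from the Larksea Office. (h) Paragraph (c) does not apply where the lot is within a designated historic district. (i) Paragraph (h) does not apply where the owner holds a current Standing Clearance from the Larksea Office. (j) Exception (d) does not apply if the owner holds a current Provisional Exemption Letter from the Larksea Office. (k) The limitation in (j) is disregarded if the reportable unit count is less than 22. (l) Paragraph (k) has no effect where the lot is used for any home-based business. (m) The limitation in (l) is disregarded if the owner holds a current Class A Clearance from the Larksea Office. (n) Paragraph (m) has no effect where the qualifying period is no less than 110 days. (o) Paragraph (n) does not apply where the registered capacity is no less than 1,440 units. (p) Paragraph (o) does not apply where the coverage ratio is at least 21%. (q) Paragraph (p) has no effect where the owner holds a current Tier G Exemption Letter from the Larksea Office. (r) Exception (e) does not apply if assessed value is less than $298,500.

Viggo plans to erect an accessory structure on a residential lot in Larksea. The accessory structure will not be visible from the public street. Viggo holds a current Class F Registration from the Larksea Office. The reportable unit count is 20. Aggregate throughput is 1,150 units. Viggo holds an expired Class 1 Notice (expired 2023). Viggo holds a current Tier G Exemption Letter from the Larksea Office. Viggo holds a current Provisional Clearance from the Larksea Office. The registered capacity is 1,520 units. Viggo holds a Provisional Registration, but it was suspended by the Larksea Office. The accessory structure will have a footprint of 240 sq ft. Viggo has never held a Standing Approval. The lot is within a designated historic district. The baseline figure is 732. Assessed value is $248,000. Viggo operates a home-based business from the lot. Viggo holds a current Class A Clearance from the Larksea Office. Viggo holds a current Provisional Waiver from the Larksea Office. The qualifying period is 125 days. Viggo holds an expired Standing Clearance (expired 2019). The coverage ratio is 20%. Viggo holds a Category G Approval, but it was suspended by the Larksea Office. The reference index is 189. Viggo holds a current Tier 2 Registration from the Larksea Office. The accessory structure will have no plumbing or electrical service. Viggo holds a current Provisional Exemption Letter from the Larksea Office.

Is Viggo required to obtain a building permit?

Exception (a) requires that the owner holds a current Provisional Registration from the Larksea Office; but the Provisional Registration is not current, so (a) is unavailable.
Exception (b) is satisfied on its face — the structure will not be visible from the street; the baseline figure is 732, under the 779 limit; a current Class F Registration is held. Turning to paragraphs (f)–(g): (f) operates — aggregate throughput is 1,150 units, under the 1,210 units limit. (g), which would lift (f), does not operate here — there is no Category G Approval in force. So (b) is unavailable.
Exception (c) does not apply: there is no Standing Approval in force.
Exception (d): a current Tier 2 Registration is held; there is no plumbing or electrical service — every condition holds. As to paragraphs (j)–(q): (j) would limit (d) — a current Provisional Exemption Letter is held — but (k) sets (j) aside: (k) operates against (j): the reportable unit count is 20, less than the 22 limit. (l) is triggered (a home-based business operates on the lot), but is overridden by (m): (m) is engaged — a current Class A Clearance is held. (n) operates (the qualifying period is 125 days, meeting the 110 days threshold), but is itself disapplied by (o): (o) operates — the registered capacity is 1,520 units, meeting the 1,440 units threshold. (p) is not triggered (the coverage ratio is 20%, short of 21%), so (o) stands. (d) remains available.
Exception (e) requires that the owner holds a current Class 1 Notice from the Larksea Office; but no current Class 1 Notice is held, so (e) is unavailable.

No — exception (d) applies; Viggo does not need a building permit.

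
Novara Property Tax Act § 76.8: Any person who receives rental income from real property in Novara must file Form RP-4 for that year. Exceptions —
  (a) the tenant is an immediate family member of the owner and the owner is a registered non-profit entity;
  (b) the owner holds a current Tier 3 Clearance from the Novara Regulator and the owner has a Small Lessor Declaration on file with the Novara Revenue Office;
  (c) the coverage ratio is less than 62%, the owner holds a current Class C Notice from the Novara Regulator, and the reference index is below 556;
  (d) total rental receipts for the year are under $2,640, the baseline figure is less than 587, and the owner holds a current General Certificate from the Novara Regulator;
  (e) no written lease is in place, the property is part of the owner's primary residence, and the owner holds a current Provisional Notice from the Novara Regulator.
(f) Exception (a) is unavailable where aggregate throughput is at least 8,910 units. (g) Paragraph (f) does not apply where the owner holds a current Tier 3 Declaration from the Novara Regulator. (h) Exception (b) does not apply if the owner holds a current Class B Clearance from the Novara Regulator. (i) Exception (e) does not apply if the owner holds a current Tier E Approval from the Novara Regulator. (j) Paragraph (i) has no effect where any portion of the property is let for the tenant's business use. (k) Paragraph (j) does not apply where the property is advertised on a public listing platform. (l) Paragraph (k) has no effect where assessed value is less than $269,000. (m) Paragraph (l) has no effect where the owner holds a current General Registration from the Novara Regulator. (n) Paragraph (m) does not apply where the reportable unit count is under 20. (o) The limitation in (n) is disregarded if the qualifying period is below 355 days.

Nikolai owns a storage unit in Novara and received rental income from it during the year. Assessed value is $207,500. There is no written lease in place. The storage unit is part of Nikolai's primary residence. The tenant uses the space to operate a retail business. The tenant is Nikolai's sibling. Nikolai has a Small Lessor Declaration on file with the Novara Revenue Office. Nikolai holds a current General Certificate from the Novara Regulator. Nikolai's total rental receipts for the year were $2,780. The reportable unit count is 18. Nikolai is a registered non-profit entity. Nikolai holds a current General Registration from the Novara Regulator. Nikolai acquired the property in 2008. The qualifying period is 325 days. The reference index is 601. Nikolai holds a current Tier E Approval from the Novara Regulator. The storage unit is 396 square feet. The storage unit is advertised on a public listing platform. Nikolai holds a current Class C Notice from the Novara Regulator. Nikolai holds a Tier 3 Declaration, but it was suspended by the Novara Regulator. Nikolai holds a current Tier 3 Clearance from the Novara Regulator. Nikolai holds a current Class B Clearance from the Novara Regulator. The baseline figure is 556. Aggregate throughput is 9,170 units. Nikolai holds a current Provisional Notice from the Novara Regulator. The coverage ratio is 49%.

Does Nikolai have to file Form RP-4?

Yes — Nikolai must file Form RP-4.

Exception (a): the tenant is an immediate family member; Nikolai is a registered non-profit — every condition holds. However, paragraphs (f)–(g) must be considered: (f) is engaged — aggregate throughput is 9,170 units, meeting the 8,910 units threshold. (g), which would lift (f), does not operate here — no current Tier 3 Declaration is held. So (a) is unavailable.
All of (b)'s requirements are met (a current Tier 3 Clearance is held; a Small Lessor Declaration is on file). But: (h) operates against (b): a current Class B Clearance is held. Exception (b) does not apply.
Exception (c) does not apply: the reference index is 601, not below 556.
Exception (d) requires that total rental receipts for the year are under $2,640; but total rental receipts for the year are $2,780, not under $2,640, so (d) is unavailable.
Exception (e): there is no written lease; the storage unit is part of the primary residence; a current Provisional Notice is held — every condition holds. Turning to paragraphs (i)–(o): (i) operates against (e): a current Tier E Approval is held. (j) would limit (i) — the space is let for business use — but (k) sets (j) aside: (k) operates — the property is publicly advertised. (l) would limit (k) — assessed value is $207,500, less than the $269,000 limit — but (m) sets (l) aside: (m) operates against (l): a current General Registration is held. (n) operates (the reportable unit count is 18, under the 20 limit), but is set aside by (o): (o) operates against (n): the qualifying period is 325 days, below the 355 days limit. So (e) is unavailable.
No exception is made out. Nikolai falls within the general rule.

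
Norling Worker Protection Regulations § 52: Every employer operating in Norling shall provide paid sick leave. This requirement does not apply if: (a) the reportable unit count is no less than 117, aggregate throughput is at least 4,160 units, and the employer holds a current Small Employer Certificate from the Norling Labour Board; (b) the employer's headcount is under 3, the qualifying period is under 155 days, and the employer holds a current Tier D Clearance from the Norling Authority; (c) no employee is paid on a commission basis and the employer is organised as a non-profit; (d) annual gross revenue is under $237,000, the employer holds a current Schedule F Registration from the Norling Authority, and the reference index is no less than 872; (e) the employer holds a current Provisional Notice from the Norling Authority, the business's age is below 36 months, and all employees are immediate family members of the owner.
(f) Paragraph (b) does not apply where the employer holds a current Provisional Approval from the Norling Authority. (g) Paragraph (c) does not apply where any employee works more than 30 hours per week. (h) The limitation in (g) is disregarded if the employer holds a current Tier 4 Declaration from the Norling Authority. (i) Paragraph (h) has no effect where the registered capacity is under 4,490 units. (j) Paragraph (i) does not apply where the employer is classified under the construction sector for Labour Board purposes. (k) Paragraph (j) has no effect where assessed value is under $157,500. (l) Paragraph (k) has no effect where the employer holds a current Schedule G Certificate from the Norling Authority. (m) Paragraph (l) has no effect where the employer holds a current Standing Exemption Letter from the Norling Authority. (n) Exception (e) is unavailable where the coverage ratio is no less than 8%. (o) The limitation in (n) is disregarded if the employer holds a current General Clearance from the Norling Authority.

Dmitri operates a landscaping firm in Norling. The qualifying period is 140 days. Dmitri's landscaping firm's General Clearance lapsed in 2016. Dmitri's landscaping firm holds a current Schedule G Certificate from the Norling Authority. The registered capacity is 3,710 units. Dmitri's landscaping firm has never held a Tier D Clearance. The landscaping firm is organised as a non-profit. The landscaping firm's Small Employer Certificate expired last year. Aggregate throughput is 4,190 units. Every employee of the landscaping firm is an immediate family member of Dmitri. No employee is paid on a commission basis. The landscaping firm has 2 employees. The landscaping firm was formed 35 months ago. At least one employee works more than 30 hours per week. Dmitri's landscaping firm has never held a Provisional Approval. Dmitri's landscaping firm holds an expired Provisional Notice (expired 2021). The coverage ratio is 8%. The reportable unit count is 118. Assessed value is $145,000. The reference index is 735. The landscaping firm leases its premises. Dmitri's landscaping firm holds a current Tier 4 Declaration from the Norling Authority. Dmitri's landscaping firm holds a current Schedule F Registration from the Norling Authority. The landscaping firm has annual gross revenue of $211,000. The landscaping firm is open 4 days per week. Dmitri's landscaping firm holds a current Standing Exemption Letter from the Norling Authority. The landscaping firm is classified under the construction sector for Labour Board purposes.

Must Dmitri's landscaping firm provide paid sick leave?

Yes — Dmitri's landscaping firm must provide paid sick leave.

Exception (a) does not apply: the Small Employer Certificate has expired.
Exception (b) fails — the Tier D Clearance is not current.
Exception (c) is satisfied on its face — no employee is paid on commission; the employer is a non-profit. However, paragraphs (g)–(m) must be considered: (g) operates against (c): at least one employee exceeds 30 hours/week. (h) would limit (g) — a current Tier 4 Declaration is held — but (i) sets (h) aside: (i) is engaged — the registered capacity is 3,710 units, under the 4,490 units limit. (j) is triggered (the landscaping firm is classified under the construction sector), but is overridden by (k): (k) operates against (j): assessed value is $145,000, under the $157,500 limit. (l) is triggered (a current Schedule G Certificate is held), but is set aside by (m): (m) applies — a current Standing Exemption Letter is held. Exception (c) does not apply.
Exception (d) does not apply: the reference index is 735, short of 872.
Exception (e) requires that the employer holds a current Provisional Notice from the Norling Authority; but the Provisional Notice is not current, so (e) is unavailable.
No exception applies. The general rule governs.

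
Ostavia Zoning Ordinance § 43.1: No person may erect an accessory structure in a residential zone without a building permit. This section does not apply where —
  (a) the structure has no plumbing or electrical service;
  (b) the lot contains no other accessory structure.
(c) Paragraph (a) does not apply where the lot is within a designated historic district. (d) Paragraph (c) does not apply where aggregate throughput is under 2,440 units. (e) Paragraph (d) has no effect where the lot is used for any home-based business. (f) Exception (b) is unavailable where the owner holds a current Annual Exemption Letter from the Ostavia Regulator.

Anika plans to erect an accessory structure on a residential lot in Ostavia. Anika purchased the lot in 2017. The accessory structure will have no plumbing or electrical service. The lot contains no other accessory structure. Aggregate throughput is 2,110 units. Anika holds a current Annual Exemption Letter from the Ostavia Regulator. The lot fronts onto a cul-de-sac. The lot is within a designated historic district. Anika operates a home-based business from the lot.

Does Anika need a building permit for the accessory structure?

Yes — Anika must obtain a building permit.

Exception (a)'s conditions are all satisfied: there is no plumbing or electrical service. Turning to paragraphs (c)–(e): (c) operates against (a): the lot is in a historic district. (d) would limit (c) — aggregate throughput is 2,110 units, under the 2,440 units limit — but (e) sets (d) aside: (e) operates — a home-based business operates on the lot. Exception (a) does not apply.
Exception (b) is satisfied on its face — the lot has no other accessory structure. However, paragraph (f) must be considered: (f) is triggered — a current Annual Exemption Letter is held. Exception (b) does not apply.
No exception is made out. Anika falls within the general rule.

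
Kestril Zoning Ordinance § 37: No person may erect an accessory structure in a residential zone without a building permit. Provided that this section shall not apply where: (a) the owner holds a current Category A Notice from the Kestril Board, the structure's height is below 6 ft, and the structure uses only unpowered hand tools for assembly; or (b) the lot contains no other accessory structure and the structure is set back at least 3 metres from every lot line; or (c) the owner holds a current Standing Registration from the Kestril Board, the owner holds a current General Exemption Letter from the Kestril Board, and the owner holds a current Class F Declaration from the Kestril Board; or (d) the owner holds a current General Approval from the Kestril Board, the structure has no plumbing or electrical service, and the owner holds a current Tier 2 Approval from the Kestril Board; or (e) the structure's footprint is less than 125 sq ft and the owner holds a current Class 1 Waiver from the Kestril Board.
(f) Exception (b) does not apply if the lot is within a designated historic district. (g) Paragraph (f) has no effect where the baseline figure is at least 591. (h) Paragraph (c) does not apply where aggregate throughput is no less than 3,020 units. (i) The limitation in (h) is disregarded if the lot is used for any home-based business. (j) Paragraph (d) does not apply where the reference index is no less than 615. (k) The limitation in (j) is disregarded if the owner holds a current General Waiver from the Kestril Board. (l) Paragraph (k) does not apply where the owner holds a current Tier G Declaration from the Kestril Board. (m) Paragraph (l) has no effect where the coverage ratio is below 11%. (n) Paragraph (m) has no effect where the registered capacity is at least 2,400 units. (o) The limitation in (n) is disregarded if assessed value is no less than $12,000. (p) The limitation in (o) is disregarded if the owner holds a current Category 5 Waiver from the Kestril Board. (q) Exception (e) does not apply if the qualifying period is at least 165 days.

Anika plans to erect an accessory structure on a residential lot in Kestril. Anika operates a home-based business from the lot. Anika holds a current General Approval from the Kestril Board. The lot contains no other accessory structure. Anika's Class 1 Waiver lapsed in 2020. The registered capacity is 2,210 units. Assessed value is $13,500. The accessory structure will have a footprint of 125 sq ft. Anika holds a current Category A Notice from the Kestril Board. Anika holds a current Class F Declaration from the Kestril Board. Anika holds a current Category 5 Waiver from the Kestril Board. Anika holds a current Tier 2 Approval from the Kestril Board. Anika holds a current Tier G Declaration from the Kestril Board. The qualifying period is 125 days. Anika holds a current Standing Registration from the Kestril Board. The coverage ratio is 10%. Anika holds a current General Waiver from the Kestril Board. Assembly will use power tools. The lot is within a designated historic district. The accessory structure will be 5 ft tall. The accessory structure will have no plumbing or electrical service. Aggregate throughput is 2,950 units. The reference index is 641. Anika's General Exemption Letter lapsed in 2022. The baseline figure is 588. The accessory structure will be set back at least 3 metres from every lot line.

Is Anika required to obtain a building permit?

No — exception (d) applies; Anika does not need a building permit.

Exception (a) fails — assembly uses power tools.
All of (b)'s requirements are met (the lot has no other accessory structure; the setback is at least 3 m on every side). However, paragraphs (f)–(g) must be considered: (f) operates — the lot is in a historic district. (g), which would lift (f), is not triggered — the baseline figure is 588, short of 591. So (b) is unavailable.
Exception (c) requires that the owner holds a current General Exemption Letter from the Kestril Board; but no current General Exemption Letter is held, so (c) is unavailable.
Exception (d)'s conditions are all satisfied: a current General Approval is held; there is no plumbing or electrical service; a current Tier 2 Approval is held. As to paragraphs (j)–(p): (j) is triggered (the reference index is 641, meeting the 615 threshold), but yields to (k): (k) operates — a current General Waiver is held. (l) is triggered (a current Tier G Declaration is held), but is set aside by (m): (m) operates against (l): the coverage ratio is 10%, below the 11% limit. (n) is not engaged (the registered capacity is 2,210 units, short of 2,400 units), so (m) stands. So (d) applies.
Exception (e) fails — the structure's footprint is 125 sq ft, not less than 125 sq ft.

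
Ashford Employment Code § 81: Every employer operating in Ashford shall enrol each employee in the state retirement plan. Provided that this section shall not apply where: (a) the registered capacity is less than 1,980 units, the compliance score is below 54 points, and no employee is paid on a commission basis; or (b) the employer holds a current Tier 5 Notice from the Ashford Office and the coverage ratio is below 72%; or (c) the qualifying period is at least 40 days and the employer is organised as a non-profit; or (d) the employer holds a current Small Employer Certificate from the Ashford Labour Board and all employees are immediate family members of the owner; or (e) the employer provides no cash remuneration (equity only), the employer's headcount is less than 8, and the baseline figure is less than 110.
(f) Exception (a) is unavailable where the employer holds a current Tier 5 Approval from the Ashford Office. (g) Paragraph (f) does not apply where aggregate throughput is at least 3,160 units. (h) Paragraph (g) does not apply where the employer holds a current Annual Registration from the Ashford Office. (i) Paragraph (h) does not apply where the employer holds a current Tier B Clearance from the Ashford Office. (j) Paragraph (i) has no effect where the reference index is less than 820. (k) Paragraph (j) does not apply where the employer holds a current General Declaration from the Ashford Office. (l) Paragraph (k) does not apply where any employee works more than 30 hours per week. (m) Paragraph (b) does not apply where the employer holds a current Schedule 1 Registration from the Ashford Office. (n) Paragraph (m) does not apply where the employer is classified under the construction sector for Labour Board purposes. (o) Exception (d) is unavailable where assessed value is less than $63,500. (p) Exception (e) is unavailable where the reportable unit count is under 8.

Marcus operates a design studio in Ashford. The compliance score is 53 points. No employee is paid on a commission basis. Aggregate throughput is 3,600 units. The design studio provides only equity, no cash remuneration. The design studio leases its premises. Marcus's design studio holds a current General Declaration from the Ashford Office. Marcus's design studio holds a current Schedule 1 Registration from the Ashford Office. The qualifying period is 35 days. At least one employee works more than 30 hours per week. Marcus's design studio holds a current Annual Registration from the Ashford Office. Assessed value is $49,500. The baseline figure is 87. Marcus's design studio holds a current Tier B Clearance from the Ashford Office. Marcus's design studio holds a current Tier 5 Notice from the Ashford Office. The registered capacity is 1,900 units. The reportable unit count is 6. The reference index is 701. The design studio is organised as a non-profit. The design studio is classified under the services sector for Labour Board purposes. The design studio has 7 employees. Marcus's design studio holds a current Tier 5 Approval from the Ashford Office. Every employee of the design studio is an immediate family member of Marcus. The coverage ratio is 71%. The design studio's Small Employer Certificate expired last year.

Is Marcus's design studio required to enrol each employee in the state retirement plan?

Yes — Marcus's design studio must enrol each employee in the state retirement plan.

All of (a)'s requirements are met (the registered capacity is 1,900 units, less than the 1,980 units limit; the compliance score is 53 points, below the 54 points limit; no employee is paid on commission). Turning to paragraphs (f)–(l): (f) applies — a current Tier 5 Approval is held. (g) is engaged (aggregate throughput is 3,600 units, meeting the 3,160 units threshold), but is set aside by (h): (h) is engaged — a current Annual Registration is held. (i) would limit (h) — a current Tier B Clearance is held — but (j) sets (i) aside: (j) operates against (i): the reference index is 701, less than the 820 limit. (k) is engaged (a current General Declaration is held), but is itself disapplied by (l): (l) operates against (k): at least one employee exceeds 30 hours/week. So (a) is unavailable.
Exception (b)'s conditions are all satisfied: a current Tier 5 Notice is held; the coverage ratio is 71%, below the 72% limit. But: (m) is triggered — a current Schedule 1 Registration is held. (n), which would lift (m), is inapplicable — the design studio is classified under the services sector. So (b) is unavailable.
Exception (c) requires that the qualifying period is at least 40 days; but the qualifying period is 35 days, short of 40 days, so (c) is unavailable.
Exception (d) requires that the employer holds a current Small Employer Certificate from the Ashford Labour Board; but the Small Employer Certificate has expired, so (d) is unavailable.
All of (e)'s requirements are met (remuneration is equity-only; the employer's headcount is 7, less than the 8 limit; the baseline figure is 87, less than the 110 limit). But: (p) operates against (e): the reportable unit count is 6, under the 8 limit. So (e) is unavailable.
No exception displaces § 81.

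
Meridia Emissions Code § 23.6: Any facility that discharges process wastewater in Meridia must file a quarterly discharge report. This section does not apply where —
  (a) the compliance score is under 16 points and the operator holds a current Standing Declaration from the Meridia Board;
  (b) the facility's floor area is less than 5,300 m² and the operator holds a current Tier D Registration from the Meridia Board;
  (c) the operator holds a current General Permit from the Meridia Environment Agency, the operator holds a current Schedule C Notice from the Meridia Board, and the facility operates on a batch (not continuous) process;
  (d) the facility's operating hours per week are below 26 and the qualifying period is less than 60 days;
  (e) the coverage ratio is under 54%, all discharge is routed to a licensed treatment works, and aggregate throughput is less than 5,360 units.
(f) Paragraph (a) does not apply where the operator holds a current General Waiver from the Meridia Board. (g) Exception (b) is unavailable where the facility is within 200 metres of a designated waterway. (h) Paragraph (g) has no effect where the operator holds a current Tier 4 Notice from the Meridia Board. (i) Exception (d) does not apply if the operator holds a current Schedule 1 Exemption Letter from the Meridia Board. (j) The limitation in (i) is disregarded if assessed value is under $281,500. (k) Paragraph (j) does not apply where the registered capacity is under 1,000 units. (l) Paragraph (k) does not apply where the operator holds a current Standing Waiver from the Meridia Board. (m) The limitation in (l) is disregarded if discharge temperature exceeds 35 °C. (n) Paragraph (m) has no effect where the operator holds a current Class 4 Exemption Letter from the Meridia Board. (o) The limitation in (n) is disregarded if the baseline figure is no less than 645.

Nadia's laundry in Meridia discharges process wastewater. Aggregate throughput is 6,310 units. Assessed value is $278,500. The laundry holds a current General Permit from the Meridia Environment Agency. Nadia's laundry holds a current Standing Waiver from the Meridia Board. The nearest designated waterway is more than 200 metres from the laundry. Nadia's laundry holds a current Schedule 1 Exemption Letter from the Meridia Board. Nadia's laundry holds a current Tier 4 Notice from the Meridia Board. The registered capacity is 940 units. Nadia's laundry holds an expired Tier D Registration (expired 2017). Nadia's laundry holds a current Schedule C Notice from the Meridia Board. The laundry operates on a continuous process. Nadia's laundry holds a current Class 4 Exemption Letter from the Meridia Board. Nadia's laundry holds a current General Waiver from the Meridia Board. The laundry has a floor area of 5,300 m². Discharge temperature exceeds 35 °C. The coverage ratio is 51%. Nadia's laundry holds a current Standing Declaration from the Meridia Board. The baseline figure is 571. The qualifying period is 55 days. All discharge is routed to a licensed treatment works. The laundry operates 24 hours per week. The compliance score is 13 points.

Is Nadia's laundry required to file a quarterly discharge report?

Exception (a) is satisfied on its face — the compliance score is 13 points, under the 16 points limit; a current Standing Declaration is held. However, paragraph (f) must be considered: (f) operates against (a): a current General Waiver is held. Exception (a) does not apply.
Exception (b) fails — the facility's floor area is 5,300 m², not less than 5,300 m².
Exception (c) requires that the facility operates on a batch (not continuous) process; but the facility operates on a continuous process, so (c) is unavailable.
All of (d)'s requirements are met (the facility's operating hours per week are 24, below the 26 limit; the qualifying period is 55 days, less than the 60 days limit). Considering the limiting provisions: (i) would limit (d) — a current Schedule 1 Exemption Letter is held — but (j) sets (i) aside: (j) is triggered — assessed value is $278,500, under the $281,500 limit. (k) operates (the registered capacity is 940 units, under the 1,000 units limit), but is itself disapplied by (l): (l) operates against (k): a current Standing Waiver is held. (m) would limit (l) — discharge temperature exceeds 35 °C — but (n) sets (m) aside: (n) operates — a current Class 4 Exemption Letter is held. (o), which would lift (n), does not operate here — the baseline figure is 571, short of 645. So (d) applies.
Exception (e) fails — aggregate throughput is 6,310 units, not less than 5,360 units.

No — exception (d) applies; Nadia's laundry is not required to file a quarterly discharge report.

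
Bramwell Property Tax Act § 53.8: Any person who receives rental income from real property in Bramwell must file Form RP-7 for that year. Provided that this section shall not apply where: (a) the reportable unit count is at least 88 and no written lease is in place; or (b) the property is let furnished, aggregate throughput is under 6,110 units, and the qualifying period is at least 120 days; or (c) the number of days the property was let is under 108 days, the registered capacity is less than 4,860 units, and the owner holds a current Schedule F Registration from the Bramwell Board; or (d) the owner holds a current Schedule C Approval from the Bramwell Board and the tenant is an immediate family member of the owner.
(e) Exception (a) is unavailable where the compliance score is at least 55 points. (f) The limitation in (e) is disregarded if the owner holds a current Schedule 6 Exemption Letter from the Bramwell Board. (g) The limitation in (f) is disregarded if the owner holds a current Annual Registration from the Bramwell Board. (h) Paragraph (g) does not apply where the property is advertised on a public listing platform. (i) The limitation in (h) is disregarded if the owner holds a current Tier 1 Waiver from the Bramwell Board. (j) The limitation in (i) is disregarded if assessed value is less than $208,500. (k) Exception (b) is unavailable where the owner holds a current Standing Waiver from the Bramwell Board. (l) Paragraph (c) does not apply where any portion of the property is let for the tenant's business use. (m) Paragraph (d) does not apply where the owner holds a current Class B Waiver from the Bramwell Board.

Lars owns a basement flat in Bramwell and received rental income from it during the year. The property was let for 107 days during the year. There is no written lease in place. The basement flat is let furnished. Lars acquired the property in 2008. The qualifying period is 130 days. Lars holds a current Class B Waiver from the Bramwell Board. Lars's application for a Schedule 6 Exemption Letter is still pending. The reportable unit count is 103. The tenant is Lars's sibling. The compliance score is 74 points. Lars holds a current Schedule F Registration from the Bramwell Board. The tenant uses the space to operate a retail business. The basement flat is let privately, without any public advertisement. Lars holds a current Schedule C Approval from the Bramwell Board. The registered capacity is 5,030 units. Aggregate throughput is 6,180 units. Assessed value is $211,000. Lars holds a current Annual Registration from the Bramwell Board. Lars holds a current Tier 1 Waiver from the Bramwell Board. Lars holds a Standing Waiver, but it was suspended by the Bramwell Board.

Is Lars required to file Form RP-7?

Exception (a) is satisfied on its face — the reportable unit count is 103, meeting the 88 threshold; there is no written lease. However, paragraphs (e)–(j) must be considered: (e) operates against (a): the compliance score is 74 points, meeting the 55 points threshold. (f) is not engaged (the Schedule 6 Exemption Letter is not current), so (e) stands. (a) is therefore removed.
Exception (b) does not apply: aggregate throughput is 6,180 units, not under 6,110 units.
Exception (c) requires that the registered capacity is less than 4,860 units; but the registered capacity is 5,030 units, not less than 4,860 units, so (c) is unavailable.
All of (d)'s requirements are met (a current Schedule C Approval is held; the tenant is an immediate family member). But applying paragraph (m): (m) operates against (d): a current Class B Waiver is held. Exception (d) does not apply.
No exception applies. The general rule governs.

Yes — Lars must file Form RP-7.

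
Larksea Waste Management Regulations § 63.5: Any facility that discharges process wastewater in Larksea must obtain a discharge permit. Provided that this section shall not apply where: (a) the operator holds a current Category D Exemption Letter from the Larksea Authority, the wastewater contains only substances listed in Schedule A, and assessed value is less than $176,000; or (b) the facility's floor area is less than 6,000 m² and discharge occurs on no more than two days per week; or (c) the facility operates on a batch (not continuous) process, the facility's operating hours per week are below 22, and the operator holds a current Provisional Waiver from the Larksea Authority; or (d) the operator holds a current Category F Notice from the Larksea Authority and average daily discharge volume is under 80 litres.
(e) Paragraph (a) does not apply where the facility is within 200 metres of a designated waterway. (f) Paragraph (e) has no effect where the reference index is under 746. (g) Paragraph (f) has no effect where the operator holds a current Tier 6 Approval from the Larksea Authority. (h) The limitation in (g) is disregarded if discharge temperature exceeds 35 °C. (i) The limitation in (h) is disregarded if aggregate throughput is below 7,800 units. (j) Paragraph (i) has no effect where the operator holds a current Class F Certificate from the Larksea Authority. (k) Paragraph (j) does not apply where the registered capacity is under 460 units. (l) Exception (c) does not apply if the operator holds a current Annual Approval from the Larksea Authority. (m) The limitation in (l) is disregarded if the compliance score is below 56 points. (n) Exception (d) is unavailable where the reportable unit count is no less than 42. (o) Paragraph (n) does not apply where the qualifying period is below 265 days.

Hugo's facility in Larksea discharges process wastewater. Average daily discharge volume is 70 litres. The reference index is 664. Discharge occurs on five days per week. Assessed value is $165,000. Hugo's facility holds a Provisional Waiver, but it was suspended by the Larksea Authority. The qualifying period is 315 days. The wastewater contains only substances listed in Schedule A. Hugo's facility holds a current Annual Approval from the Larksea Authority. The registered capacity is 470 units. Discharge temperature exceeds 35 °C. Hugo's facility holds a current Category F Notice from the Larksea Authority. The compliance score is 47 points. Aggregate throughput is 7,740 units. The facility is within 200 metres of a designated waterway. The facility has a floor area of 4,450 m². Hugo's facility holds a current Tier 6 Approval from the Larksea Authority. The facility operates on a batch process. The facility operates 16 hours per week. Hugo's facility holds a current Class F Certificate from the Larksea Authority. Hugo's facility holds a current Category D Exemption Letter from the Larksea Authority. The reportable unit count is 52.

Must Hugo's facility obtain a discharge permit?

No — exception (a) applies; Hugo's facility is not required to obtain a discharge permit.

All of (a)'s requirements are met (a current Category D Exemption Letter is held; the wastewater is Schedule-A-only; assessed value is $165,000, less than the $176,000 limit). As to paragraphs (e)–(k): (e) would limit (a) — the facility is within 200 m of a designated waterway — but (f) sets (e) aside: (f) operates against (e): the reference index is 664, under the 746 limit. (g) would limit (f) — a current Tier 6 Approval is held — but (h) sets (g) aside: (h) operates against (g): discharge temperature exceeds 35 °C. (i) is triggered (aggregate throughput is 7,740 units, below the 7,800 units limit), but is overridden by (j): (j) is triggered — a current Class F Certificate is held. (k), which would lift (j), is not engaged — the registered capacity is 470 units, not under 460 units. (a) remains available.
Exception (b) requires that discharge occurs on no more than two days per week; but discharge occurs on five days per week, so (b) is unavailable.
Exception (c) does not apply: no current Provisional Waiver is held.
All of (d)'s requirements are met (a current Category F Notice is held; average daily discharge volume is 70 litres, under the 80 litres limit). But: (n) operates — the reportable unit count is 52, meeting the 42 threshold. (o), which would lift (n), does not operate here — the qualifying period is 315 days, not below 265 days. (d) is therefore removed.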